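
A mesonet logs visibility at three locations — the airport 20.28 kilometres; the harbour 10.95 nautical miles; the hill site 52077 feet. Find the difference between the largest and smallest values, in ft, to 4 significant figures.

the airport: 20.28 km = 66535.43 ft.
the harbour: 10.95 nmi = 66533.46 ft.
Spread: 66535.43 − 52077.00 = 14460 ft.

14460 ft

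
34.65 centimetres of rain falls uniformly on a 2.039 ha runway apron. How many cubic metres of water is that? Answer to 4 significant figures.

7065 cubic metres

Depth: 34.65 cm × 10 = 346.5 mm.
Area: 2.039 ha = 20390 m².
1 mm over 1 m² is 1 L, so volume = 346.5 × 20390 = 7065135 L = 7065 m³.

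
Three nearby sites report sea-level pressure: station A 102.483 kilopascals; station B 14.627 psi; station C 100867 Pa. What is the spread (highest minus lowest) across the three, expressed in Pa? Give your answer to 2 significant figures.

station A: 102.483 kPa = 102483.00 Pa.
station B: 14.627 psi = 100849.61 Pa.
Spread: 102483.00 − 100849.61 = 1600 Pa.

1600 Pa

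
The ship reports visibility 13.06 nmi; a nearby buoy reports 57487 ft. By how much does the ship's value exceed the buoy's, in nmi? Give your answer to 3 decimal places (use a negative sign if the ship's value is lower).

3.599 nmi

the buoy: 57487 ft = 9.46114 nmi.
Difference: 13.06000 − 9.46114 = 3.599 nmi.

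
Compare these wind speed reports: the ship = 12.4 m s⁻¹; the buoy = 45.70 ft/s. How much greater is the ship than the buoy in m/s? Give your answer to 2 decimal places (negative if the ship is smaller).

-1.53 m/s

the buoy: 45.70 ft/s = 13.9294 m/s.
Difference: 12.4000 − 13.9294 = -1.53 m/s.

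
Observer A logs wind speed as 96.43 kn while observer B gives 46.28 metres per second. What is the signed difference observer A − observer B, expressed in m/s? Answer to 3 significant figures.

observer A: 96.43 kt = 49.6079 m/s.
Difference: 49.6079 − 46.2800 = 3.33 m/s.

3.33 m/s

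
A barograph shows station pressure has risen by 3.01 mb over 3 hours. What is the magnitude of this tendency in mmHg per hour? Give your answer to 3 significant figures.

3.01 mb / 3 h × 0.750062 mmHg/mb = 0.753 mmHg/h.

0.753 mmHg per hour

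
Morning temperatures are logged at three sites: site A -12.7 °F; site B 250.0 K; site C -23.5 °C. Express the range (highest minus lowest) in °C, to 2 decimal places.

1.68 °C

site A: -12.7 °F = -24.833 °C.
site B: 250.0 K = -23.150 °C.
Spread: (-23.150) − (-24.833) = 1.683 °C.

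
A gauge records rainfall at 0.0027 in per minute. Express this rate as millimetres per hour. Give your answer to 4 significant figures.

0.0027 in/minute × 25.4 mm/in × 60 minute/hour = 4.115 mm/hour.

4.115 mm/hour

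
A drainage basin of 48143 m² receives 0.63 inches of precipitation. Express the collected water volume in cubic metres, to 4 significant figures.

770.4 cubic metres

Depth: 0.63 in × 25.4 = 16.002 mm.
1 mm over 1 m² is 1 L, so volume = 16.002 × 48143 = 770384.29 L = 770.4 m³.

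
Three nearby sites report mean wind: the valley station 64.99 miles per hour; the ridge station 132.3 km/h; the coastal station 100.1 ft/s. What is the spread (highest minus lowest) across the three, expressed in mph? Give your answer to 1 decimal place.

the ridge station: 132.3 km/h = 82.207 mph.
the coastal station: 100.1 ft/s = 68.250 mph.
Spread: 82.207 − 64.990 = 17.2 mph.

17.2 mph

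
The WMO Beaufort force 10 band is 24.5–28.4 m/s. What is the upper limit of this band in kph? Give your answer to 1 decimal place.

24.5–28.4 m/s × 3.6 = 88.2–102.2 km/h.

102.2 km/h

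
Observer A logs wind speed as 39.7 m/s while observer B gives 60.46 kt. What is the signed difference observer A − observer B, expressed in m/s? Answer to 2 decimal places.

observer B: 60.46 kt = 31.1033 m/s.
Difference: 39.7000 − 31.1033 = 8.60 m/s.

8.60 m/s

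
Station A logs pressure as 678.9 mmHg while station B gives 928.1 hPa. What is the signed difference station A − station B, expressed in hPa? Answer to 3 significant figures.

-23.0 hPa

station A: 678.9 mmHg = 905.126 hPa.
Difference: 905.126 − 928.100 = -23.0 hPa.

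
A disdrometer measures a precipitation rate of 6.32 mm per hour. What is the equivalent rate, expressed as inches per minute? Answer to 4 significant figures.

0.004147 in/minute

6.32 mm/hour × 0.0393701 in/mm × 0.0166667 hour/minute = 0.004147 in/minute.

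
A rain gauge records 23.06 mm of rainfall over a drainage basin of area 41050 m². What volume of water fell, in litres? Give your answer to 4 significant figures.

946600 litres

1 mm over 1 m² is 1 L, so volume = 23.06 × 41050 = 946613 L ≈ 946600 L.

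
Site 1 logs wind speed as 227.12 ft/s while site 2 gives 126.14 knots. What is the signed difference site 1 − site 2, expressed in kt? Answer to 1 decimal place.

8.4 kt

site 1: 227.12 ft/s = 134.565 kt.
Difference: 134.565 − 126.140 = 8.4 kt.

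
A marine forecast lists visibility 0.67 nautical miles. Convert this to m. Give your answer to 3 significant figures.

1 nmi = 1852 m, so 0.67 × 1852 = 1240 m.

1240 m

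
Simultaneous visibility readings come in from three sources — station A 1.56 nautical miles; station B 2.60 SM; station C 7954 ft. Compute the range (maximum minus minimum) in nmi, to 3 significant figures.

0.950 nmi

station B: 2.60 SM = 2.25934 nmi.
station C: 7954 ft = 1.30906 nmi.
Spread: 2.25934 − 1.30906 = 0.950 nmi.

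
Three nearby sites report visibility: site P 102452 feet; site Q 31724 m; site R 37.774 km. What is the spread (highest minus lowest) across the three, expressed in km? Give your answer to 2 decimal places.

6.55 km

site P: 102452 ft = 31.2274 km.
site Q: 31724 m = 31.7240 km.
Spread: 37.7740 − 31.2274 = 6.55 km.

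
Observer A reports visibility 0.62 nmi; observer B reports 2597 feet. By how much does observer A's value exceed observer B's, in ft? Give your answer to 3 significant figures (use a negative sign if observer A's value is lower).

1170 ft

observer A: 0.62 nmi = 3767.19 ft.
Difference: 3767.19 − 2597.00 = 1170 ft.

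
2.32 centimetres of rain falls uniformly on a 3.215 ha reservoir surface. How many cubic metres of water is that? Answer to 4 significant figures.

Depth: 2.32 cm × 10 = 23.2 mm.
Area: 3.215 ha = 32150 m².
1 mm over 1 m² is 1 L, so volume = 23.2 × 32150 = 745880 L = 745.9 m³.

745.9 cubic metres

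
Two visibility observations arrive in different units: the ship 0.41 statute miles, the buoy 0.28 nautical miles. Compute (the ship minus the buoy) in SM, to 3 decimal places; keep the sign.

the buoy: 0.28 nmi = 0.32222 SM.
Difference: 0.41000 − 0.32222 = 0.088 SM.

0.088 SM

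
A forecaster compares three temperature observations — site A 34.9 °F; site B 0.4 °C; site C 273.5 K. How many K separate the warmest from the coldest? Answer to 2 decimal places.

1.26 K

site A: 34.9 °F = 1.611 °C.
site C: 273.5 K = 0.350 °C.
Spread: 1.611 − 0.350 = 1.261 °C.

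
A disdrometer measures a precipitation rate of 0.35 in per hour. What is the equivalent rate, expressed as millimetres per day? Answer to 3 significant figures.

213 mm/day

0.35 in/hour × 25.4 mm/in × 24 hour/day = 213 mm/day.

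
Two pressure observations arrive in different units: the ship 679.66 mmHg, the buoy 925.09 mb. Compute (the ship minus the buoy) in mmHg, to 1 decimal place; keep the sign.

the buoy: 925.09 mb = 693.874 mmHg.
Difference: 679.660 − 693.874 = -14.2 mmHg.

-14.2 mmHg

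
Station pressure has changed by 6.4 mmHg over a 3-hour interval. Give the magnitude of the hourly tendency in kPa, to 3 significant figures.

6.4 mmHg / 3 h × 0.133322 kPa/mmHg = 0.284 kPa/h.

0.284 kPa per hour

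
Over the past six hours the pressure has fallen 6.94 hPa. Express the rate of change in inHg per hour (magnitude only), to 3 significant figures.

6.94 hPa / 6 h × 0.02953 inHg/hPa = 0.0342 inHg/h.

0.0342 inHg per hour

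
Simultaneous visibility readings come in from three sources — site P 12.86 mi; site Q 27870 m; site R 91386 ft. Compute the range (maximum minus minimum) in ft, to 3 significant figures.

23500 ft

site P: 12.86 SM = 67900.80 ft.
site Q: 27870 m = 91437.01 ft.
Spread: 91437.01 − 67900.80 = 23500 ft.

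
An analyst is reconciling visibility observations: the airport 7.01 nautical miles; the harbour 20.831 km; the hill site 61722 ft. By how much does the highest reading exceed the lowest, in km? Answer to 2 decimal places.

7.85 km

the airport: 7.01 nmi = 12.9825 km.
the hill site: 61722 ft = 18.8129 km.
Spread: 20.8310 − 12.9825 = 7.85 km.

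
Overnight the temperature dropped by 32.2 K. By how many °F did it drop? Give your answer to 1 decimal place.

A change of 1 °C equals a change of 1.8 °F: Δ°F = 32.2 × 1.8 = 58.0 °F.

58.0 °F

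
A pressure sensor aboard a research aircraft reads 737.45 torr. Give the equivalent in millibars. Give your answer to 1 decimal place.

1 mmHg = 1.33322 mb, so 737.45 × 1.33322 = 983.2 mb.

983.2 mb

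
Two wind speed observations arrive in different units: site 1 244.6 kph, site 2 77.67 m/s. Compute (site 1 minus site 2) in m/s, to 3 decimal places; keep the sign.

-9.726 m/s

site 1: 244.6 km/h = 67.94444 m/s.
Difference: 67.94444 − 77.67000 = -9.726 m/s.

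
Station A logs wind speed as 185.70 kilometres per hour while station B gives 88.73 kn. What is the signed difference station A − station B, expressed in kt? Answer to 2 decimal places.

station A: 185.70 km/h = 100.2700 kt.
Difference: 100.2700 − 88.7300 = 11.54 kt.

11.54 kt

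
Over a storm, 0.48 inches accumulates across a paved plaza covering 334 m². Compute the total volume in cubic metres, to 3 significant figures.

4.07 cubic metres

Depth: 0.48 in × 25.4 = 12.192 mm.
1 mm over 1 m² is 1 L, so volume = 12.192 × 334 = 4072.128 L = 4.07 m³.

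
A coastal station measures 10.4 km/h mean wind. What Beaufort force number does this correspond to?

Beaufort force 2

10.4 km/h = 2.9 m/s, which is Beaufort 2 (light breeze, 1.6–3.3 m/s).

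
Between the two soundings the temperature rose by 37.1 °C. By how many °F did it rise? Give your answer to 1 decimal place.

66.8 °F

A change of 1 °C equals a change of 1.8 °F: Δ°F = 37.1 × 1.8 = 66.8 °F.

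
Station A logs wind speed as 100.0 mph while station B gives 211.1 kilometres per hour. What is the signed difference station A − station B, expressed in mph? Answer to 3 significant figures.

station B: 211.1 km/h = 131.171 mph.
Difference: 100.000 − 131.171 = -31.2 mph.

-31.2 mph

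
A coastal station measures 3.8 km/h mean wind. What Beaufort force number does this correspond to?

Beaufort force 1

3.8 km/h = 1.1 m/s, which is Beaufort 1 (light air, 0.3–1.5 m/s).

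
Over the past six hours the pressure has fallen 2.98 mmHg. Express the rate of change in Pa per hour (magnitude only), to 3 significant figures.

2.98 mmHg / 6 h × 133.322 Pa/mmHg = 66.2 Pa/h.

66.2 Pa per hour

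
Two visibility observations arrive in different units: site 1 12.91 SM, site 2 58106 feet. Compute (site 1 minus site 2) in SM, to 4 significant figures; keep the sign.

site 2: 58106 ft = 11.00492 SM.
Difference: 12.91000 − 11.00492 = 1.905 SM.

1.905 SM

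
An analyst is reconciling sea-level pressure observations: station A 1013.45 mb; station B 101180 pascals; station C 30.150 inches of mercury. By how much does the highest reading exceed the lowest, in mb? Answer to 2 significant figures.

station B: 101180 Pa = 1011.800 mb.
station C: 30.150 inHg = 1020.996 mb.
Spread: 1020.996 − 1011.800 = 9.2 mb.

9.2 mb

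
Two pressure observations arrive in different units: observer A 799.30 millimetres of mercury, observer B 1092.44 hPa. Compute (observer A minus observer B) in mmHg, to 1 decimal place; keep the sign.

observer B: 1092.44 hPa = 819.397 mmHg.
Difference: 799.300 − 819.397 = -20.1 mmHg.

-20.1 mmHg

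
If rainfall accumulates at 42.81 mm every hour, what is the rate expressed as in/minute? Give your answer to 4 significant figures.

42.81 mm/hour × 0.0393701 in/mm × 0.0166667 hour/minute = 0.02809 in/minute.

0.02809 in/minute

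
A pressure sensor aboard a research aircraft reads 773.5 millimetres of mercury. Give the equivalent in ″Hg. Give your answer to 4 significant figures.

30.45 inHg

1 mmHg = 0.0393701 inHg, so 773.5 × 0.0393701 = 30.45 inHg.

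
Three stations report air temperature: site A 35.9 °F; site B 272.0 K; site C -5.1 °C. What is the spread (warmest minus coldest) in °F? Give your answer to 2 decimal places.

site A: 35.9 °F = 2.167 °C.
site B: 272.0 K = -1.150 °C.
Spread: 2.167 − (-5.100) = 7.267 °C = 13.08 °F.

13.08 °F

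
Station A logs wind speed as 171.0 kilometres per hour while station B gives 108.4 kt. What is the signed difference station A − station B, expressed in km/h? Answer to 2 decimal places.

station B: 108.4 kt = 200.7568 km/h.
Difference: 171.0000 − 200.7568 = -29.76 km/h.

-29.76 km/h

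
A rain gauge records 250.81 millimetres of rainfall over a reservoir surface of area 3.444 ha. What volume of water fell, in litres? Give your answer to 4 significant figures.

8638000 litres

Area: 3.444 ha = 34440 m².
1 mm over 1 m² is 1 L, so volume = 250.81 × 34440 = 8637896.4 L ≈ 8638000 L.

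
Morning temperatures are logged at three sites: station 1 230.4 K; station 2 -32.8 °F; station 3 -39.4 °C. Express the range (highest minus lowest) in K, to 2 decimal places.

station 1: 230.4 K = -42.750 °C.
station 2: -32.8 °F = -36.000 °C.
Spread: (-36.000) − (-42.750) = 6.750 °C.

6.75 K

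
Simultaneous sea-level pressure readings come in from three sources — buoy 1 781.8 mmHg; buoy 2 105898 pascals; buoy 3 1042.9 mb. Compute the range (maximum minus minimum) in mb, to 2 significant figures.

buoy 1: 781.8 mmHg = 1042.31 mb.
buoy 2: 105898 Pa = 1058.98 mb.
Spread: 1058.98 − 1042.31 = 17 mb.

17 mb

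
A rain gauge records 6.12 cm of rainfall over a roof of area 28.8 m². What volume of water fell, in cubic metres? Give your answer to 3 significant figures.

Depth: 6.12 cm × 10 = 61.2 mm.
1 mm over 1 m² is 1 L, so volume = 61.2 × 28.8 = 1762.56 L = 1.76 m³.

1.76 cubic metres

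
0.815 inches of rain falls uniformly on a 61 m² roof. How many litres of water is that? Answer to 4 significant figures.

Depth: 0.815 in × 25.4 = 20.701 mm.
1 mm over 1 m² is 1 L, so volume = 20.701 × 61 = 1262.761 L ≈ 1263 L.

1263 litres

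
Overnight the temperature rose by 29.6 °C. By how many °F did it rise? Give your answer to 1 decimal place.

53.3 °F

Converting a difference, only the 9/5 scale factor applies: Δ°F = 29.6 × 1.8 = 53.3 °F.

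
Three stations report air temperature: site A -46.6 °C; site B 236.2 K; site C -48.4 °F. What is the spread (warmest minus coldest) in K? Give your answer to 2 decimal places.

site B: 236.2 K = -36.950 °C.
site C: -48.4 °F = -44.667 °C.
Spread: (-36.950) − (-46.600) = 9.650 °C.

9.65 K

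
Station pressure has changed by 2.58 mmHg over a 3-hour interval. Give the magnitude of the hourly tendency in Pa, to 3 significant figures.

2.58 mmHg / 3 h × 133.322 Pa/mmHg = 115 Pa/h.

115 Pa per hour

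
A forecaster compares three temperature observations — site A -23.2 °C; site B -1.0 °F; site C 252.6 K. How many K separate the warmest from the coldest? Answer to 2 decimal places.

site B: -1.0 °F = -18.333 °C.
site C: 252.6 K = -20.550 °C.
Spread: (-18.333) − (-23.200) = 4.867 °C.

4.87 K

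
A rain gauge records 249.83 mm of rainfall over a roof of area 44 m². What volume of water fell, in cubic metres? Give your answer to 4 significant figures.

10.99 cubic metres

1 mm over 1 m² is 1 L, so volume = 249.83 × 44 = 10992.52 L = 10.99 m³.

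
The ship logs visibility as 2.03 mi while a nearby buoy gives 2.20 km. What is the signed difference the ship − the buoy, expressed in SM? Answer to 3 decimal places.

0.663 SM

the buoy: 2.20 km = 1.36702 SM.
Difference: 2.03000 − 1.36702 = 0.663 SM.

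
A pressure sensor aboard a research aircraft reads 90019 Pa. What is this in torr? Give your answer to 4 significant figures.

675.2 mmHg

1 Pa = 0.00750062 mmHg, so 90019 × 0.00750062 = 675.2 mmHg.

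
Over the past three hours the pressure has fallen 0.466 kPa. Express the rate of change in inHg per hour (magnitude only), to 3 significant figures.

0.466 kPa / 3 h × 0.2953 inHg/kPa = 0.0459 inHg/h.

0.0459 inHg per hour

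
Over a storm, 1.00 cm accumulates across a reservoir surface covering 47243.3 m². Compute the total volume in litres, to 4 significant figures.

Depth: 1.00 cm × 10 = 10 mm.
1 mm over 1 m² is 1 L, so volume = 10 × 47243.3 = 472433 L ≈ 472400 L.

472400 litres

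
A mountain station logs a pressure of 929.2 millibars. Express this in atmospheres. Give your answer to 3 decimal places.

0.917 atm

1 mb = 0.000986923 atm, so 929.2 × 0.000986923 = 0.917 atm.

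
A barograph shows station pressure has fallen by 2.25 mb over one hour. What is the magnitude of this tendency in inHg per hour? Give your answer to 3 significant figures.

0.0664 inHg per hour

2.25 mb / 1 h × 0.02953 inHg/mb = 0.0664 inHg/h.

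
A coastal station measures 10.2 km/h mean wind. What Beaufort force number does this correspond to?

10.2 km/h = 2.8 m/s, which is Beaufort 2 (light breeze, 1.6–3.3 m/s).

Beaufort force 2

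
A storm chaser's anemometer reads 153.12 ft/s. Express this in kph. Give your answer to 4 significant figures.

168.0 km/h

1 ft/s = 1.09728 km/h, so 153.12 × 1.09728 = 168.0 km/h.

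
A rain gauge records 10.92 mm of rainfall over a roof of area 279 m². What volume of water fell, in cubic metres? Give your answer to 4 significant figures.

3.047 cubic metres

1 mm over 1 m² is 1 L, so volume = 10.92 × 279 = 3046.68 L = 3.047 m³.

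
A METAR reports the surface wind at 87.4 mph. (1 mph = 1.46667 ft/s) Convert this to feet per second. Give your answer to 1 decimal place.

1 mph = 1.46667 ft/s, so 87.4 × 1.46667 = 128.2 ft/s.

128.2 ft/s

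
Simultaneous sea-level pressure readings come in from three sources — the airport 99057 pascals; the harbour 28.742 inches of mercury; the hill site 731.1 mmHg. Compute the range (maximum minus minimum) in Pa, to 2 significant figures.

1700 Pa

the harbour: 28.742 inHg = 97331.59 Pa.
the hill site: 731.1 mmHg = 97472.00 Pa.
Spread: 99057.00 − 97331.59 = 1700 Pa.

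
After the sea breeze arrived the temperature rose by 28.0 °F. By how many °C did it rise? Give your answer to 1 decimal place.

For a temperature change the 32° offset cancels: Δ°C = 28.0 × 0.5556 = 15.6 °C.

15.6 °C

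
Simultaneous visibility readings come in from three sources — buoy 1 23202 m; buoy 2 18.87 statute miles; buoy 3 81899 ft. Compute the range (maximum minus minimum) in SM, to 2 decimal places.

4.45 SM

buoy 1: 23202 m = 14.4171 SM.
buoy 3: 81899 ft = 15.5112 SM.
Spread: 18.8700 − 14.4171 = 4.45 SM.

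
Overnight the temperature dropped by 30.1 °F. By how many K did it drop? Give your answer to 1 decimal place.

Converting a difference, only the 9/5 scale factor applies: ΔK = 30.1 × 0.5556 = 16.7 K.

16.7 K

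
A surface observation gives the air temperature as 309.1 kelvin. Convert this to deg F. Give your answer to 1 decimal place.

First to °C: 35.95 °C.
Then to °F: 96.7 °F.

96.7 °F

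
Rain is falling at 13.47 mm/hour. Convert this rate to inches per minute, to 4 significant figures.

13.47 mm/hour × 0.0393701 in/mm × 0.0166667 hour/minute = 0.008839 in/minute.

0.008839 in/minute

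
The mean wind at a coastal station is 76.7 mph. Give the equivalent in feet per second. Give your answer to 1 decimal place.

1 mph = 1.46667 ft/s, so 76.7 × 1.46667 = 112.5 ft/s.

112.5 ft/s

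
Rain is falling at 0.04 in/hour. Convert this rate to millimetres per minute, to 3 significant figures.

0.04 in/hour × 25.4 mm/in × 0.0166667 hour/minute = 0.0169 mm/minute.

0.0169 mm/minute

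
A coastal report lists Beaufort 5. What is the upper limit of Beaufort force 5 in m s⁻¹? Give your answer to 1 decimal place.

10.7 m/s

Beaufort 5 (fresh breeze) spans 8.0–10.7 m/s.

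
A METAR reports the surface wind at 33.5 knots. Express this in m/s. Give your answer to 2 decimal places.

1 kt = 0.514444 m/s, so 33.5 × 0.514444 = 17.23 m/s.

17.23 m/s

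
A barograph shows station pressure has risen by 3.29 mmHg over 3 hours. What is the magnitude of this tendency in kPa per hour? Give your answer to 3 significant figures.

3.29 mmHg / 3 h × 0.133322 kPa/mmHg = 0.146 kPa/h.

0.146 kPa per hour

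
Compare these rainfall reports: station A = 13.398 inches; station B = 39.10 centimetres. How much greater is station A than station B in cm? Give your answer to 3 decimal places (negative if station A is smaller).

-5.069 cm

station A: 13.398 in = 34.03092 cm.
Difference: 34.03092 − 39.10000 = -5.069 cm.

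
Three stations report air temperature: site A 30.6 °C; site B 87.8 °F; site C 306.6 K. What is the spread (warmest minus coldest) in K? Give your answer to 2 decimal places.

2.85 K

site B: 87.8 °F = 31.000 °C.
site C: 306.6 K = 33.450 °C.
Spread: 33.450 − 30.600 = 2.850 °C.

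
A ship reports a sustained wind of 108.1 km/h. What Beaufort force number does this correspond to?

108.1 km/h = 30.0 m/s, which is Beaufort 11 (violent storm, 28.5–32.6 m/s).

Beaufort force 11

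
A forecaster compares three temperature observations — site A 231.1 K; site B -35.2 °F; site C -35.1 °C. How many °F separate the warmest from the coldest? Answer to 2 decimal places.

12.51 °F

site A: 231.1 K = -42.050 °C.
site B: -35.2 °F = -37.333 °C.
Spread: (-35.100) − (-42.050) = 6.950 °C = 12.51 °F.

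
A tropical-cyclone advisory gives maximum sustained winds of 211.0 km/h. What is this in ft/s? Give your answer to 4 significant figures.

1 km/h = 0.911344 ft/s, so 211.0 × 0.911344 = 192.3 ft/s.

192.3 ft/s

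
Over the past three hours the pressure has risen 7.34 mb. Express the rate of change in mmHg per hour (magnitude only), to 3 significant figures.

7.34 mb / 3 h × 0.750062 mmHg/mb = 1.84 mmHg/h.

1.84 mmHg per hour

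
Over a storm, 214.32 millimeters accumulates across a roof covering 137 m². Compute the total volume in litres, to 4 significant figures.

1 mm over 1 m² is 1 L, so volume = 214.32 × 137 = 29361.84 L ≈ 29360 L.

29360 litres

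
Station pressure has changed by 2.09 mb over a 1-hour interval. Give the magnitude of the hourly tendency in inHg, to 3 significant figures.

0.0617 inHg per hour

2.09 mb / 1 h × 0.02953 inHg/mb = 0.0617 inHg/h.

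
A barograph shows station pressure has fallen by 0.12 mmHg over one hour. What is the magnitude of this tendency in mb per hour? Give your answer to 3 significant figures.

0.160 mb per hour

0.12 mmHg / 1 h × 1.33322 mb/mmHg = 0.160 mb/h.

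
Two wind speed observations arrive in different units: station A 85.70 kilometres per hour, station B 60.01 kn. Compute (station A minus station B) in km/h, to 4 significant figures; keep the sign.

-25.44 km/h

station B: 60.01 kt = 111.1385 km/h.
Difference: 85.7000 − 111.1385 = -25.44 km/h.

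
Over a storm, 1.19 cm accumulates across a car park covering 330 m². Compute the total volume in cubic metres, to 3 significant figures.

3.93 cubic metres

Depth: 1.19 cm × 10 = 11.9 mm.
1 mm over 1 m² is 1 L, so volume = 11.9 × 330 = 3927 L = 3.93 m³.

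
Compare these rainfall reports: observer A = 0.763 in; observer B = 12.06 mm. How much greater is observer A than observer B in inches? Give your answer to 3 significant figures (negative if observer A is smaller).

observer B: 12.06 mm = 0.47480 in.
Difference: 0.76300 − 0.47480 = 0.288 in.

0.288 in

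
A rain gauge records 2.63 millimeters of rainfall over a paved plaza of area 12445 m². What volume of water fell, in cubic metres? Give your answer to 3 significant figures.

32.7 cubic metres

1 mm over 1 m² is 1 L, so volume = 2.63 × 12445 = 32730.35 L = 32.7 m³.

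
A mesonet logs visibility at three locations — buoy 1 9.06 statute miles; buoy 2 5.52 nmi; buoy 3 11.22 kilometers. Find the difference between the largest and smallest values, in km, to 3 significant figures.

buoy 1: 9.06 SM = 14.5807 km.
buoy 2: 5.52 nmi = 10.2230 km.
Spread: 14.5807 − 10.2230 = 4.36 km.

4.36 km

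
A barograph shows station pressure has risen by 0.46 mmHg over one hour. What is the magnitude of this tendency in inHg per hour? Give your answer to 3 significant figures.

0.46 mmHg / 1 h × 0.0393701 inHg/mmHg = 0.0181 inHg/h.

0.0181 inHg per hour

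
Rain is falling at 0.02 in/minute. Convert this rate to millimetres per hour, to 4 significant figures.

0.02 in/minute × 25.4 mm/in × 60 minute/hour = 30.48 mm/hour.

30.48 mm/hour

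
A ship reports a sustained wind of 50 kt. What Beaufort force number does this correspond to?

Beaufort force 10

50 kt lies in the Beaufort 10 band (storm, 48–55 kt).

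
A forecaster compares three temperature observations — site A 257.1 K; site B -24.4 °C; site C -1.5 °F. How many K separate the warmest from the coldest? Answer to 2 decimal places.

8.35 K

site A: 257.1 K = -16.050 °C.
site C: -1.5 °F = -18.611 °C.
Spread: (-16.050) − (-24.400) = 8.350 °C.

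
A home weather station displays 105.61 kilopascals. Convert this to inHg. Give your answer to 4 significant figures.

31.19 inHg

1 kPa = 0.2953 inHg, so 105.61 × 0.2953 = 31.19 inHg.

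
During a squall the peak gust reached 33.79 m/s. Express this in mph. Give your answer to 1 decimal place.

75.6 mph

1 m/s = 2.23694 mph, so 33.79 × 2.23694 = 75.6 mph.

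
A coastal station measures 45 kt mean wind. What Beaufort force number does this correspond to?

Beaufort force 9

45 kt lies in the Beaufort 9 band (strong gale, 41–47 kt).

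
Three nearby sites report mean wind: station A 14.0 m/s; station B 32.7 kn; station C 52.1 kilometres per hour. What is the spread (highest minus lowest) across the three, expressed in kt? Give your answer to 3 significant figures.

5.49 kt

station A: 14.0 m/s = 27.2138 kt.
station C: 52.1 km/h = 28.1317 kt.
Spread: 32.7000 − 27.2138 = 5.49 kt.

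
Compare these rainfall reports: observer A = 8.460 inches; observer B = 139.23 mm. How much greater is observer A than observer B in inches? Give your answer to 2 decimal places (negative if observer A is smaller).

observer B: 139.23 mm = 5.4815 in.
Difference: 8.4600 − 5.4815 = 2.98 in.

2.98 in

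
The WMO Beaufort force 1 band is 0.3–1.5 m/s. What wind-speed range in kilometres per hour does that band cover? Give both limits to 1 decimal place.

0.3–1.5 m/s × 3.6 = 1.1–5.4 km/h.

1.1 to 5.4 km/h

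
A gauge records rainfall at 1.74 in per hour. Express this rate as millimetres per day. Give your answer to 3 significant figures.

1060 mm/day

1.74 in/hour × 25.4 mm/in × 24 hour/day = 1060 mm/day.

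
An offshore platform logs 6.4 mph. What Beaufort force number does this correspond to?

Beaufort force 2

6.4 mph = 2.9 m/s, which is Beaufort 2 (light breeze, 1.6–3.3 m/s).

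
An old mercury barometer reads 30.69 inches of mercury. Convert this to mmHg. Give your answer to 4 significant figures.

779.5 mmHg

1 inHg = 25.4 mmHg, so 30.69 × 25.4 = 779.5 mmHg.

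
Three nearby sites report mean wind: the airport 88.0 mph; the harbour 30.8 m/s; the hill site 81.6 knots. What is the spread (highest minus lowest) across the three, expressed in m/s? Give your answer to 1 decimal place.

11.2 m/s

the airport: 88.0 mph = 39.340 m/s.
the hill site: 81.6 kt = 41.979 m/s.
Spread: 41.979 − 30.800 = 11.2 m/s.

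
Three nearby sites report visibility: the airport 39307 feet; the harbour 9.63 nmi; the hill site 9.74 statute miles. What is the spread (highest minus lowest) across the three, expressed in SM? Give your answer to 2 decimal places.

the airport: 39307 ft = 7.4445 SM.
the harbour: 9.63 nmi = 11.0820 SM.
Spread: 11.0820 − 7.4445 = 3.64 SM.

3.64 SM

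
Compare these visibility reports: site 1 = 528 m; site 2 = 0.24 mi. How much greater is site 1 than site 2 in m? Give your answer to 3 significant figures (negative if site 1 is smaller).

142 m

site 2: 0.24 SM = 386.24 m.
Difference: 528.00 − 386.24 = 142 m.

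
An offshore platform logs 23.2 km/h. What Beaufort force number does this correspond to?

23.2 km/h = 6.4 m/s, which is Beaufort 4 (moderate breeze, 5.5–7.9 m/s).

Beaufort force 4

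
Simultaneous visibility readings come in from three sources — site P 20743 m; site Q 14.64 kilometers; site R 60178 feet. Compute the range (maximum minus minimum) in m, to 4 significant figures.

6103 m

site Q: 14.64 km = 14640.00 m.
site R: 60178 ft = 18342.25 m.
Spread: 20743.00 − 14640.00 = 6103 m.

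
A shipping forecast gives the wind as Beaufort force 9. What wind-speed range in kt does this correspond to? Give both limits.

41 to 47 kt

Beaufort 9 (strong gale) spans 41–47 knots.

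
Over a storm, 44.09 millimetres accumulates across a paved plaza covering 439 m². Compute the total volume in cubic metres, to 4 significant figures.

1 mm over 1 m² is 1 L, so volume = 44.09 × 439 = 19355.51 L = 19.36 m³.

19.36 cubic metres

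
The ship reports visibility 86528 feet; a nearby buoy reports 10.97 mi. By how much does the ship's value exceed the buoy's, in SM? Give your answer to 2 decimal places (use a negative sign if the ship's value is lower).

5.42 SM

the ship: 86528 ft = 16.3879 SM.
Difference: 16.3879 − 10.9700 = 5.42 SM.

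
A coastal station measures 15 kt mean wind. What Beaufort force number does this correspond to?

Beaufort force 4

15 kt lies in the Beaufort 4 band (moderate breeze, 11–16 kt).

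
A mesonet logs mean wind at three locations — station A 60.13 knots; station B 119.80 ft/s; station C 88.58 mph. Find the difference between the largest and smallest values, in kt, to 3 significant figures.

station B: 119.80 ft/s = 70.980 kt.
station C: 88.58 mph = 76.974 kt.
Spread: 76.974 − 60.130 = 16.8 kt.

16.8 kt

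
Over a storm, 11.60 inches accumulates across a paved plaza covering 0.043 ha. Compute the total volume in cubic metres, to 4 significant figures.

126.7 cubic metres

Depth: 11.60 in × 25.4 = 294.64 mm.
Area: 0.043 ha = 430 m².
1 mm over 1 m² is 1 L, so volume = 294.64 × 430 = 126695.2 L = 126.7 m³.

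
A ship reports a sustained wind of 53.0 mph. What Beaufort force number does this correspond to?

Beaufort force 9

53.0 mph = 23.7 m/s, which is Beaufort 9 (strong gale, 20.8–24.4 m/s).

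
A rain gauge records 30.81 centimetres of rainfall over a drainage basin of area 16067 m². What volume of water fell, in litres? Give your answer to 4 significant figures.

Depth: 30.81 cm × 10 = 308.1 mm.
1 mm over 1 m² is 1 L, so volume = 308.1 × 16067 = 4950242.7 L ≈ 4950000 L.

4950000 litres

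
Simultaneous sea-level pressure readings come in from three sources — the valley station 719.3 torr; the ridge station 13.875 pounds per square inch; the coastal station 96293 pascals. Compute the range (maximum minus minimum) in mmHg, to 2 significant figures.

the ridge station: 13.875 psi = 717.545 mmHg.
the coastal station: 96293 Pa = 722.257 mmHg.
Spread: 722.257 − 717.545 = 4.7 mmHg.

4.7 mmHg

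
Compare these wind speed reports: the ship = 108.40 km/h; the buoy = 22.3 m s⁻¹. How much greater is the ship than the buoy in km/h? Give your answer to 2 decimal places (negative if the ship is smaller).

28.12 km/h

the buoy: 22.3 m/s = 80.2800 km/h.
Difference: 108.4000 − 80.2800 = 28.12 km/h.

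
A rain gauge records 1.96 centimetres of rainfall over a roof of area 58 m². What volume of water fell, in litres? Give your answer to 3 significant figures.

Depth: 1.96 cm × 10 = 19.6 mm.
1 mm over 1 m² is 1 L, so volume = 19.6 × 58 = 1136.8 L ≈ 1140 L.

1140 litres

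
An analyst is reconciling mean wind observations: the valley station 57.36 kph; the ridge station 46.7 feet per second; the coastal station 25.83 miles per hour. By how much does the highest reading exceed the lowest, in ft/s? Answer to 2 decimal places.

14.39 ft/s

the valley station: 57.36 km/h = 52.2747 ft/s.
the coastal station: 25.83 mph = 37.8840 ft/s.
Spread: 52.2747 − 37.8840 = 14.39 ft/s.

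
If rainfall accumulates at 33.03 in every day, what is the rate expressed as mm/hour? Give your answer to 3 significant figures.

35.0 mm/hour

33.03 in/day × 25.4 mm/in × 0.0416667 day/hour = 35.0 mm/hour.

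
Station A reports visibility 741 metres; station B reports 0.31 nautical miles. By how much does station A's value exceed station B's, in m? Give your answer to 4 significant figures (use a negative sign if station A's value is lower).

166.9 m

station B: 0.31 nmi = 574.120 m.
Difference: 741.000 − 574.120 = 166.9 m.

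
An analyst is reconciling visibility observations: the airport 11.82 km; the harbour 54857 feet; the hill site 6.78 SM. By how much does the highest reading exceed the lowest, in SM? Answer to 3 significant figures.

3.61 SM

the airport: 11.82 km = 7.3446 SM.
the harbour: 54857 ft = 10.3896 SM.
Spread: 10.3896 − 6.7800 = 3.61 SM.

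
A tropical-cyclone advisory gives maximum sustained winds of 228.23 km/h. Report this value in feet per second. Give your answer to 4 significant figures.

208.0 ft/s

1 km/h = 0.911344 ft/s, so 228.23 × 0.911344 = 208.0 ft/s.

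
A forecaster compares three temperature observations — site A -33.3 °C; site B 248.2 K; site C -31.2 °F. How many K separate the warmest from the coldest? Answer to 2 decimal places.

10.16 K

site B: 248.2 K = -24.950 °C.
site C: -31.2 °F = -35.111 °C.
Spread: (-24.950) − (-35.111) = 10.161 °C.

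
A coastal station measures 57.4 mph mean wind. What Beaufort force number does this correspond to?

57.4 mph = 25.7 m/s, which is Beaufort 10 (storm, 24.5–28.4 m/s).

Beaufort force 10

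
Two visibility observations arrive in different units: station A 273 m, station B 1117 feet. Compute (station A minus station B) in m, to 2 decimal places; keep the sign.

-67.46 m

station B: 1117 ft = 340.4616 m.
Difference: 273.0000 − 340.4616 = -67.46 m.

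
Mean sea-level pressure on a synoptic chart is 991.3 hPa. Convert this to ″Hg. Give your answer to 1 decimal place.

29.3 inHg

1 hPa = 0.02953 inHg, so 991.3 × 0.02953 = 29.3 inHg.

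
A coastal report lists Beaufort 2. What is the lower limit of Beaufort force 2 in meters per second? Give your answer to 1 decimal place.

Beaufort 2 (light breeze) spans 1.6–3.3 m/s.

1.6 m/s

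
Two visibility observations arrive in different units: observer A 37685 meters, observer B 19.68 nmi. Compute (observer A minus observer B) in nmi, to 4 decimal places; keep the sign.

observer A: 37685 m = 20.348272 nmi.
Difference: 20.348272 − 19.680000 = 0.6683 nmi.

0.6683 nmi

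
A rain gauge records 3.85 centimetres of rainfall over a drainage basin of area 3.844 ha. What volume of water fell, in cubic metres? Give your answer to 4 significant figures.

1480 cubic metres

Depth: 3.85 cm × 10 = 38.5 mm.
Area: 3.844 ha = 38440 m².
1 mm over 1 m² is 1 L, so volume = 38.5 × 38440 = 1479940 L = 1480 m³.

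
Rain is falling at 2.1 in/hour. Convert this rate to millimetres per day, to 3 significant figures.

2.1 in/hour × 25.4 mm/in × 24 hour/day = 1280 mm/day.

1280 mm/day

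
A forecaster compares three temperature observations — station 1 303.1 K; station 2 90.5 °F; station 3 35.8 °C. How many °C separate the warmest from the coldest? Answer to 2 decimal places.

5.85 °C

station 1: 303.1 K = 29.950 °C.
station 2: 90.5 °F = 32.500 °C.
Spread: 35.800 − 29.950 = 5.850 °C.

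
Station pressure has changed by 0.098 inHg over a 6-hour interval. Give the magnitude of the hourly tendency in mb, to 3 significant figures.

0.098 inHg / 6 h × 33.8639 mb/inHg = 0.553 mb/h.

0.553 mb per hour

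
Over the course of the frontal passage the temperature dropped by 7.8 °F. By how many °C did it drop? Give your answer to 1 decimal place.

4.3 °C

A change of 1 °C equals a change of 1.8 °F: Δ°C = 7.8 × 0.5556 = 4.3 °C.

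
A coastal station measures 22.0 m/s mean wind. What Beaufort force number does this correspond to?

Beaufort force 9

22.0 m/s lies in the Beaufort 9 band (strong gale, 20.8–24.4 m/s).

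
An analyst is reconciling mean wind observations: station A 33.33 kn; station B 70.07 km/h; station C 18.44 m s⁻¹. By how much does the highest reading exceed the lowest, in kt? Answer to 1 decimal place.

station B: 70.07 km/h = 37.835 kt.
station C: 18.44 m/s = 35.844 kt.
Spread: 37.835 − 33.330 = 4.5 kt.

4.5 kt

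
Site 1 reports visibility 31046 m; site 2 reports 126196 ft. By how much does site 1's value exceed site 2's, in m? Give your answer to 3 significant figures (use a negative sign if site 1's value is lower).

-7420 m

site 2: 126196 ft = 38464.54 m.
Difference: 31046.00 − 38464.54 = -7420 m.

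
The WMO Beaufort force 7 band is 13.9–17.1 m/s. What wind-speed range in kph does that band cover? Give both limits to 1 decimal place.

50.0 to 61.6 km/h

13.9–17.1 m/s × 3.6 = 50.0–61.6 km/h.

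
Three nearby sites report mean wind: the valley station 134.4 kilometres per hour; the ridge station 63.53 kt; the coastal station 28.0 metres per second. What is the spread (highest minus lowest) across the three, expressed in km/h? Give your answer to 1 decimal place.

33.6 km/h

the ridge station: 63.53 kt = 117.658 km/h.
the coastal station: 28.0 m/s = 100.800 km/h.
Spread: 134.400 − 100.800 = 33.6 km/h.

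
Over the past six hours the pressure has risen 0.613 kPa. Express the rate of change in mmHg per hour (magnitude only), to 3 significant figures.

0.613 kPa / 6 h × 7.50062 mmHg/kPa = 0.766 mmHg/h.

0.766 mmHg per hour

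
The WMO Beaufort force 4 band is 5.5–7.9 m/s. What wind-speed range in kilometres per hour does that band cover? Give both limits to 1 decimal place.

5.5–7.9 m/s × 3.6 = 19.8–28.4 km/h.

19.8 to 28.4 km/h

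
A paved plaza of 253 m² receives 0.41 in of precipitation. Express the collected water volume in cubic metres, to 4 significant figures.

2.635 cubic metres

Depth: 0.41 in × 25.4 = 10.414 mm.
1 mm over 1 m² is 1 L, so volume = 10.414 × 253 = 2634.742 L = 2.635 m³.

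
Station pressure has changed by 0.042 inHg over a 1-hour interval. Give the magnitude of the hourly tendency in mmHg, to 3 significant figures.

0.042 inHg / 1 h × 25.4 mmHg/inHg = 1.07 mmHg/h.

1.07 mmHg per hour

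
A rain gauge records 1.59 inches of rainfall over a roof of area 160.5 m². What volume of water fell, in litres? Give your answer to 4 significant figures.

6482 litres

Depth: 1.59 in × 25.4 = 40.386 mm.
1 mm over 1 m² is 1 L, so volume = 40.386 × 160.5 = 6481.953 L ≈ 6482 L.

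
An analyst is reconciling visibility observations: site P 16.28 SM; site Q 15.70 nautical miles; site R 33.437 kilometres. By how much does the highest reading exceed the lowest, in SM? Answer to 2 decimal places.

4.50 SM

site Q: 15.70 nmi = 18.0672 SM.
site R: 33.437 km = 20.7768 SM.
Spread: 20.7768 − 16.2800 = 4.50 SM.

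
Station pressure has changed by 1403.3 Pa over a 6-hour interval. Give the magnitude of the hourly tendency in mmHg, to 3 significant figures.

1403.3 Pa / 6 h × 0.00750062 mmHg/Pa = 1.75 mmHg/h.

1.75 mmHg per hour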